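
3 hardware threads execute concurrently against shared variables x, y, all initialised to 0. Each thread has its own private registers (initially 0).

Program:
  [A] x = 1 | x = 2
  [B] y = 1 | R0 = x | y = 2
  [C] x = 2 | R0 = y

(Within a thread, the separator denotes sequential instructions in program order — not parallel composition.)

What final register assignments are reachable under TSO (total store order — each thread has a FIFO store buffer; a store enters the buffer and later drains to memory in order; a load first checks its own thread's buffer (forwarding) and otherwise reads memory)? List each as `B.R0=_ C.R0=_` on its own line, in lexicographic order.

outcome vector order: (B.R0,C.R0)
|TSO outcomes| = 9

B.R0=0 C.R0=0
B.R0=0 C.R0=1
B.R0=0 C.R0=2
B.R0=1 C.R0=0
B.R0=1 C.R0=1
B.R0=1 C.R0=2
B.R0=2 C.R0=0
B.R0=2 C.R0=1
B.R0=2 C.R0=2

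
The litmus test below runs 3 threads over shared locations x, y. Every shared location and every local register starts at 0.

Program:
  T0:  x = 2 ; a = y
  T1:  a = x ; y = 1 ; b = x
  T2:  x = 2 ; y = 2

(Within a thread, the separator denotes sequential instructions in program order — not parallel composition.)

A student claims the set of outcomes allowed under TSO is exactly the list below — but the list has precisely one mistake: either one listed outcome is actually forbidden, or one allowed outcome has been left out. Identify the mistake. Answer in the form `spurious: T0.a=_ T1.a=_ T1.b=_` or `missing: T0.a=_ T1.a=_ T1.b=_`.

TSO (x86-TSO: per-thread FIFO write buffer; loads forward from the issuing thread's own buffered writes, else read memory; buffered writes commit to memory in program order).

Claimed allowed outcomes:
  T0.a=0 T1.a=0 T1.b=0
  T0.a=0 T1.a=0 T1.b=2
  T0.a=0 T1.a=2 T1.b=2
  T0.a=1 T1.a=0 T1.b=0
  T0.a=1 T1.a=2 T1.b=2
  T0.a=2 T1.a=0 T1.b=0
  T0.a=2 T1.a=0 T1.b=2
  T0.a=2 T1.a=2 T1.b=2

outcome vector order: (T0.a,T1.a,T1.b)
under TSO → 000 002 022 100 102 122 200 202 222
TSO∖claimed = {102}

missing: T0.a=1 T1.a=0 T1.b=2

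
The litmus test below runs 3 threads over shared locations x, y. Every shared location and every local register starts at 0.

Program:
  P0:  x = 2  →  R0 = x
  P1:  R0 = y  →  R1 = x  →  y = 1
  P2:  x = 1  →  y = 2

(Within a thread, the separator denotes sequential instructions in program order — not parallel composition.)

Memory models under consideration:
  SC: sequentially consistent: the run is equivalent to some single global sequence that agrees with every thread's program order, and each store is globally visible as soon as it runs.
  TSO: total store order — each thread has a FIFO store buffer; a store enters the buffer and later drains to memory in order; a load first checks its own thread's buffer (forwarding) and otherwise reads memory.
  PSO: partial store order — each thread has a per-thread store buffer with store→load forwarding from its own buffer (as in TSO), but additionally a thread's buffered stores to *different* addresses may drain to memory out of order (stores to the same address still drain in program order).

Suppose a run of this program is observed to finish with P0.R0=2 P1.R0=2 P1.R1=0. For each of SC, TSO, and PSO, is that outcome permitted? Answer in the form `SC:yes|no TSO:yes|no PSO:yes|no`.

outcome vector order: (P0.R0,P1.R0,P1.R1)
SC (9): <1 0 0> <1 0 1> <1 0 2> <1 2 1> <2 0 0> <2 0 1> <2 0 2> <2 2 1> <2 2 2>
TSO (9): <1 0 0> <1 0 1> <1 0 2> <1 2 1> <2 0 0> <2 0 1> <2 0 2> <2 2 1> <2 2 2>
PSO (12): <1 0 0> <1 0 1> <1 0 2> <1 2 0> <1 2 1> <1 2 2> <2 0 0> <2 0 1> <2 0 2> <2 2 0> <2 2 1> <2 2 2>
target <2 2 0> ∈ {PSO}

SC:no TSO:no PSO:yes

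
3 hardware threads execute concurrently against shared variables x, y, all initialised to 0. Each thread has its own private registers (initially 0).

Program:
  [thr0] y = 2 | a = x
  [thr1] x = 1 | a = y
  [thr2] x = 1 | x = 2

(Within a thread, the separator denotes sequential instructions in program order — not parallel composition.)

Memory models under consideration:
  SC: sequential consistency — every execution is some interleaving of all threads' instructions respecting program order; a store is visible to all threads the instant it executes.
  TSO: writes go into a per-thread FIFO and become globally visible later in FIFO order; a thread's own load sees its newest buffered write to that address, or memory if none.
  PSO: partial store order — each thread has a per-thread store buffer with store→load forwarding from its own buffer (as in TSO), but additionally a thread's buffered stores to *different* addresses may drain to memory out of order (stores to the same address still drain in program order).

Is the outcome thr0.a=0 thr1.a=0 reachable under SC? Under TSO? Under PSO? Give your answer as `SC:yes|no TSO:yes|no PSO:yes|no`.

SC:no TSO:yes PSO:yes

outcome vector order: (thr0.a,thr1.a)
SC: 5 outcomes — {0/2, 1/0, 1/2, 2/0, 2/2}
TSO: 6 outcomes — {0/0, 0/2, 1/0, 1/2, 2/0, 2/2}
PSO: 6 outcomes — {0/0, 0/2, 1/0, 1/2, 2/0, 2/2}
target 0/0 ∈ {TSO,PSO}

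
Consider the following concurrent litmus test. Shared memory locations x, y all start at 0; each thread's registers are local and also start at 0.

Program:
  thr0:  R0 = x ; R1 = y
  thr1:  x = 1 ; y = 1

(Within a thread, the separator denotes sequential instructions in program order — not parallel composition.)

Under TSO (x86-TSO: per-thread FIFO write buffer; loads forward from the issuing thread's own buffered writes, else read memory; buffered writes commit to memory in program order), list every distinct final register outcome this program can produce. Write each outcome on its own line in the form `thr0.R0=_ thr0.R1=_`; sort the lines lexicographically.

thr0.R0=0 thr0.R1=0
thr0.R0=0 thr0.R1=1
thr0.R0=1 thr0.R1=0
thr0.R0=1 thr0.R1=1

outcome vector order: (thr0.R0,thr0.R1)
|TSO outcomes| = 4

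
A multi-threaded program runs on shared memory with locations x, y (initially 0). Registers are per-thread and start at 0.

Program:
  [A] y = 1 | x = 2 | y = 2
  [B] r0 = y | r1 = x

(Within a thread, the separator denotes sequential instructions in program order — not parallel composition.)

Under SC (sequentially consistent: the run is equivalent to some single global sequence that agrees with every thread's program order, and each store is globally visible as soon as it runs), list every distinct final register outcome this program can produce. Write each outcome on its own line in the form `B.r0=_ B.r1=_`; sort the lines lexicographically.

B.r0=0 B.r1=0
B.r0=0 B.r1=2
B.r0=1 B.r1=0
B.r0=1 B.r1=2
B.r0=2 B.r1=2

outcome vector order: (B.r0,B.r1)
|SC outcomes| = 5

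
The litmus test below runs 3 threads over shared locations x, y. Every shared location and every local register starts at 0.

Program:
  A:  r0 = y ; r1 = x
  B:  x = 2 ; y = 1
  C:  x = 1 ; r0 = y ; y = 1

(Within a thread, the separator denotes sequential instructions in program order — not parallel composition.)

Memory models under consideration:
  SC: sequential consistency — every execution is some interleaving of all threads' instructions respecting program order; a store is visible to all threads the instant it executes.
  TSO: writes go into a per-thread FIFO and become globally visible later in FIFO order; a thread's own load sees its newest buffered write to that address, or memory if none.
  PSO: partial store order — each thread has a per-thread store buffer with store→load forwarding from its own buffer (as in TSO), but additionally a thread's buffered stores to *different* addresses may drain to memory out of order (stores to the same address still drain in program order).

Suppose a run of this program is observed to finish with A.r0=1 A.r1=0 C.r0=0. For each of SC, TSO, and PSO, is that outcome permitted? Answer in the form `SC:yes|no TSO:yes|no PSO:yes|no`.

SC:no TSO:no PSO:yes

outcome vector order: (A.r0,A.r1,C.r0)
SC: 10 outcomes — {<0 0 0>, <0 0 1>, <0 1 0>, <0 1 1>, <0 2 0>, <0 2 1>, <1 1 0>, <1 1 1>, <1 2 0>, <1 2 1>}
TSO: 10 outcomes — {<0 0 0>, <0 0 1>, <0 1 0>, <0 1 1>, <0 2 0>, <0 2 1>, <1 1 0>, <1 1 1>, <1 2 0>, <1 2 1>}
PSO: 12 outcomes — {<0 0 0>, <0 0 1>, <0 1 0>, <0 1 1>, <0 2 0>, <0 2 1>, <1 0 0>, <1 0 1>, <1 1 0>, <1 1 1>, <1 2 0>, <1 2 1>}
target <1 0 0> ∈ {PSO}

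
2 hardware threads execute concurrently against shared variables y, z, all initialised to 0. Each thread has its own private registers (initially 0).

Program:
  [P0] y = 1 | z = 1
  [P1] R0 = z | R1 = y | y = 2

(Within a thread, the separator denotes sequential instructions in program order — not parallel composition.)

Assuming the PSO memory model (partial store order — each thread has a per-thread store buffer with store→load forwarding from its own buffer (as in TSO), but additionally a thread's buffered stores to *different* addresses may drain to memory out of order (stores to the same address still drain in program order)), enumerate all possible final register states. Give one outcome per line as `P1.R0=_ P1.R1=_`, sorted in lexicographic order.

outcome vector order: (P1.R0,P1.R1)
|PSO outcomes| = 4

P1.R0=0 P1.R1=0
P1.R0=0 P1.R1=1
P1.R0=1 P1.R1=0
P1.R0=1 P1.R1=1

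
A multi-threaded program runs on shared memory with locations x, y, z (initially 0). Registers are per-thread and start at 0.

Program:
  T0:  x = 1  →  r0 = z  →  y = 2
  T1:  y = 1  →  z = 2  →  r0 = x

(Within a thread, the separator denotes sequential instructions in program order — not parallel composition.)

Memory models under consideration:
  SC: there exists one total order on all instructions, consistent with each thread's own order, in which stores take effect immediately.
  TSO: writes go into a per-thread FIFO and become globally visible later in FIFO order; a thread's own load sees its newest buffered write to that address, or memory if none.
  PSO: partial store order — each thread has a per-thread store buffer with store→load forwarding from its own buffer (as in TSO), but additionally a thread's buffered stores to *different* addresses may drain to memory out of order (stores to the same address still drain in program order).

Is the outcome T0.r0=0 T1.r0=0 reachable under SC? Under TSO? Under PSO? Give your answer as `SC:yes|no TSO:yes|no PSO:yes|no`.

SC:no TSO:yes PSO:yes

outcome vector order: (T0.r0,T1.r0)
[SC] allowed = {(0,1); (2,0); (2,1)}
[TSO] allowed = {(0,0); (0,1); (2,0); (2,1)}
[PSO] allowed = {(0,0); (0,1); (2,0); (2,1)}
target (0,0) ∈ {TSO,PSO}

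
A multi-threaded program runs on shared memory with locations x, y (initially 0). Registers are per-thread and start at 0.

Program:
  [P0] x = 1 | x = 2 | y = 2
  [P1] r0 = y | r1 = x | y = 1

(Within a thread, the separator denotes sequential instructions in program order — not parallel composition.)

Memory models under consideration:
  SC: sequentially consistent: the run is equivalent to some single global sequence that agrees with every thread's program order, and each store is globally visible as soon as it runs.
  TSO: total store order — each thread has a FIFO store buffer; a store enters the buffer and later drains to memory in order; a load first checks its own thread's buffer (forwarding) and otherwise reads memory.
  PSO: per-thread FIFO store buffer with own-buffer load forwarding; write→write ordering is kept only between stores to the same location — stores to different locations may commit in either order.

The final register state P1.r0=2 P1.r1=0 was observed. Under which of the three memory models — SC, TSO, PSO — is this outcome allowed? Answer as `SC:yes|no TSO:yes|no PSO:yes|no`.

outcome vector order: (P1.r0,P1.r1)
SC: 4 outcomes — {00, 01, 02, 22}
TSO: 4 outcomes — {00, 01, 02, 22}
PSO: 6 outcomes — {00, 01, 02, 20, 21, 22}
target 20 ∈ {PSO}

SC:no TSO:no PSO:yes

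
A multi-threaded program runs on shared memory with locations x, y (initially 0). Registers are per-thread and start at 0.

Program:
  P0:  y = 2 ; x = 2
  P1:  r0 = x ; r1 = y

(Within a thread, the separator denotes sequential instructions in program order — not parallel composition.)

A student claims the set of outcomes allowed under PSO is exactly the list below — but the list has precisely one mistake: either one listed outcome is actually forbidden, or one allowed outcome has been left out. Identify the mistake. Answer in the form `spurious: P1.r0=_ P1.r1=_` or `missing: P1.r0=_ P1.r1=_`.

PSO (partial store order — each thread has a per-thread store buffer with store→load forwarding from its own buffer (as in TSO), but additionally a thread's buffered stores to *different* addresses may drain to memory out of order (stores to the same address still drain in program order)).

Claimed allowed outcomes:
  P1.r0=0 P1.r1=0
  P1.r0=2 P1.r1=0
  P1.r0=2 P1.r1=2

outcome vector order: (P1.r0,P1.r1)
[PSO] allowed = {<0 0> <0 2> <2 0> <2 2>}
PSO∖claimed = {<0 2>}

missing: P1.r0=0 P1.r1=2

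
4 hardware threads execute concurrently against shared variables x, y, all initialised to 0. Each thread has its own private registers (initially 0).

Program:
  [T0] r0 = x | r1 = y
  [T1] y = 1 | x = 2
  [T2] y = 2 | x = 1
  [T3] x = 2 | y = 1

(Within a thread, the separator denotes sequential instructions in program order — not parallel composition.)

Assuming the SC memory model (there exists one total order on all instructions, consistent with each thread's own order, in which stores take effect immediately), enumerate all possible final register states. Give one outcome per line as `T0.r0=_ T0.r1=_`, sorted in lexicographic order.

T0.r0=0 T0.r1=0
T0.r0=0 T0.r1=1
T0.r0=0 T0.r1=2
T0.r0=1 T0.r1=1
T0.r0=1 T0.r1=2
T0.r0=2 T0.r1=0
T0.r0=2 T0.r1=1
T0.r0=2 T0.r1=2

outcome vector order: (T0.r0,T0.r1)
|SC outcomes| = 8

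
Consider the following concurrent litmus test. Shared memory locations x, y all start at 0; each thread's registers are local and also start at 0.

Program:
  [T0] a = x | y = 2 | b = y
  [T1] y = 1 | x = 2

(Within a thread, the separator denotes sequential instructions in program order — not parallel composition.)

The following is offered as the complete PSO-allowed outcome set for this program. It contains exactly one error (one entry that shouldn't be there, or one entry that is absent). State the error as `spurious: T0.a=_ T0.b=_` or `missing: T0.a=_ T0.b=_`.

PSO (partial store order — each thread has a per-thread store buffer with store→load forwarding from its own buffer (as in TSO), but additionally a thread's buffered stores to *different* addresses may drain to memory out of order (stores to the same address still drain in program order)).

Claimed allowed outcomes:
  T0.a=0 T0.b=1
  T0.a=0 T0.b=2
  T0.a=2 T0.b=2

missing: T0.a=2 T0.b=1

outcome vector order: (T0.a,T0.b)
under PSO → 0/1; 0/2; 2/1; 2/2
PSO∖claimed = {2/1}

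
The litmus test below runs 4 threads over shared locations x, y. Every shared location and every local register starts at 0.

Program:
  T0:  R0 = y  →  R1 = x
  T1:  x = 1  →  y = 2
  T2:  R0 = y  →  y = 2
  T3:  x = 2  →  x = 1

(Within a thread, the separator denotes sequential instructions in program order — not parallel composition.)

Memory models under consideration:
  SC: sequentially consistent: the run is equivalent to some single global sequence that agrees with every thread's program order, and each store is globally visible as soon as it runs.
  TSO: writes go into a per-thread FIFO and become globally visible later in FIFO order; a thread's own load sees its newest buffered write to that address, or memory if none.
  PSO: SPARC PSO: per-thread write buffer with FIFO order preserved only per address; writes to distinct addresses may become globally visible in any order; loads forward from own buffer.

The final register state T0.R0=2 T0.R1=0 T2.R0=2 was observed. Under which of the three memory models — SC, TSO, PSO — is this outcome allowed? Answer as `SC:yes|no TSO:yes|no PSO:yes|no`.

outcome vector order: (T0.R0,T0.R1,T2.R0)
[SC] allowed = {(0,0,0), (0,0,2), (0,1,0), (0,1,2), (0,2,0), (0,2,2), (2,0,0), (2,1,0), (2,1,2), (2,2,0), (2,2,2)}
[TSO] allowed = {(0,0,0), (0,0,2), (0,1,0), (0,1,2), (0,2,0), (0,2,2), (2,0,0), (2,1,0), (2,1,2), (2,2,0), (2,2,2)}
[PSO] allowed = {(0,0,0), (0,0,2), (0,1,0), (0,1,2), (0,2,0), (0,2,2), (2,0,0), (2,0,2), (2,1,0), (2,1,2), (2,2,0), (2,2,2)}
target (2,0,2) ∈ {PSO}

SC:no TSO:no PSO:yes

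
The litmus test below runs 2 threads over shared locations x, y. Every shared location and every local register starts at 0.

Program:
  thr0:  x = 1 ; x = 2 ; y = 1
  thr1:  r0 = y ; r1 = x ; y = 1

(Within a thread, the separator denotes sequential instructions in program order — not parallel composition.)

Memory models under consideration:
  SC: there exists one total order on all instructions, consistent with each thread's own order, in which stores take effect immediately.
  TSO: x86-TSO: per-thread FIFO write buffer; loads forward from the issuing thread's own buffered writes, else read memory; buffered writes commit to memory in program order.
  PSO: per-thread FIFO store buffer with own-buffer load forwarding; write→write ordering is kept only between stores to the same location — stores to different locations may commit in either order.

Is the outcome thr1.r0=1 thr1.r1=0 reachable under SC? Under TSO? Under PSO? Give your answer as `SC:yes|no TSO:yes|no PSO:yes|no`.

SC:no TSO:no PSO:yes

outcome vector order: (thr1.r0,thr1.r1)
SC: 4 outcomes — {<0 0> <0 1> <0 2> <1 2>}
TSO: 4 outcomes — {<0 0> <0 1> <0 2> <1 2>}
PSO: 6 outcomes — {<0 0> <0 1> <0 2> <1 0> <1 1> <1 2>}
target <1 0> ∈ {PSO}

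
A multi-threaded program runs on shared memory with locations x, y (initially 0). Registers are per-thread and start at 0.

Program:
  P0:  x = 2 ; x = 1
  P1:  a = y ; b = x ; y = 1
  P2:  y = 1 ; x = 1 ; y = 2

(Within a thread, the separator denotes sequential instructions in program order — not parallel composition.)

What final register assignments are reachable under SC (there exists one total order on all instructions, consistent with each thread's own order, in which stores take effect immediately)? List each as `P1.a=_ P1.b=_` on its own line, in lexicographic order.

outcome vector order: (P1.a,P1.b)
|SC outcomes| = 8

P1.a=0 P1.b=0
P1.a=0 P1.b=1
P1.a=0 P1.b=2
P1.a=1 P1.b=0
P1.a=1 P1.b=1
P1.a=1 P1.b=2
P1.a=2 P1.b=1
P1.a=2 P1.b=2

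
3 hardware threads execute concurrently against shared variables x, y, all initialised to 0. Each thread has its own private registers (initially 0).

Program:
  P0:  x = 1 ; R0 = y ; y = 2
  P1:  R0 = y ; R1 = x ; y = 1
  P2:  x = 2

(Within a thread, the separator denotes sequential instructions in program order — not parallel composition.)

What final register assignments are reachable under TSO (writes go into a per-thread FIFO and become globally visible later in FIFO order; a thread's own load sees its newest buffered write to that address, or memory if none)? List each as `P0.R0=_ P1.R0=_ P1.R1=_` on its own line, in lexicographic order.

outcome vector order: (P0.R0,P1.R0,P1.R1)
|TSO outcomes| = 8

P0.R0=0 P1.R0=0 P1.R1=0
P0.R0=0 P1.R0=0 P1.R1=1
P0.R0=0 P1.R0=0 P1.R1=2
P0.R0=0 P1.R0=2 P1.R1=1
P0.R0=0 P1.R0=2 P1.R1=2
P0.R0=1 P1.R0=0 P1.R1=0
P0.R0=1 P1.R0=0 P1.R1=1
P0.R0=1 P1.R0=0 P1.R1=2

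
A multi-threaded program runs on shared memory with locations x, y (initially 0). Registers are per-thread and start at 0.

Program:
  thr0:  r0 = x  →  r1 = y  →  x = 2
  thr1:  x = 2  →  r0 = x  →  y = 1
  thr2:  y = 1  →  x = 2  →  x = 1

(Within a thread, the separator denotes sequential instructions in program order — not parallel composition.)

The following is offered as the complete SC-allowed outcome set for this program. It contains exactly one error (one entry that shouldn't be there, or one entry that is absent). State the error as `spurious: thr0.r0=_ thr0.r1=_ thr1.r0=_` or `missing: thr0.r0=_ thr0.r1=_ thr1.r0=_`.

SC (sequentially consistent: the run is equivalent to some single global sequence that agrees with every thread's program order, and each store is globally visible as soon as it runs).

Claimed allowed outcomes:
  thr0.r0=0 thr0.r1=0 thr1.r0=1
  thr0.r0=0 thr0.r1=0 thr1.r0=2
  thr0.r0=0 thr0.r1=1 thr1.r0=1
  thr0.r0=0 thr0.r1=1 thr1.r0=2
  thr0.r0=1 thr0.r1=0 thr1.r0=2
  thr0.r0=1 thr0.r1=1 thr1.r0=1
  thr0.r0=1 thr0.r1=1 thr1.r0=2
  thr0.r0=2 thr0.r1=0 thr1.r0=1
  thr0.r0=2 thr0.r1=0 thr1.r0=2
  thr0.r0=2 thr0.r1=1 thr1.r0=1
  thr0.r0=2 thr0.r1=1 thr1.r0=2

spurious: thr0.r0=1 thr0.r1=0 thr1.r0=2

outcome vector order: (thr0.r0,thr0.r1,thr1.r0)
under SC → (0,0,1) (0,0,2) (0,1,1) (0,1,2) (1,1,1) (1,1,2) (2,0,1) (2,0,2) (2,1,1) (2,1,2)
claimed∖SC = {(1,0,2)}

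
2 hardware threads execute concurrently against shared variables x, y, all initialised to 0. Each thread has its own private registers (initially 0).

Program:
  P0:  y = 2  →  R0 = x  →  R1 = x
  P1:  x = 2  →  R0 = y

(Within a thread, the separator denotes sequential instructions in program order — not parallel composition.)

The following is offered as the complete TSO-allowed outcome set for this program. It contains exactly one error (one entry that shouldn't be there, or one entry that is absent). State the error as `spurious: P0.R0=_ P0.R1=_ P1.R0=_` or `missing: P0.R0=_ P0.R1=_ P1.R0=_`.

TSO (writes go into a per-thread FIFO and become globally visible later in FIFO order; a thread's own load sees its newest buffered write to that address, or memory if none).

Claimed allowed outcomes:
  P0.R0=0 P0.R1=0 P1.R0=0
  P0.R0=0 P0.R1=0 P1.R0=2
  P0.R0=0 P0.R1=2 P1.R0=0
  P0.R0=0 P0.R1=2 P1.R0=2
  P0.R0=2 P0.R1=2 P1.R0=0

outcome vector order: (P0.R0,P0.R1,P1.R0)
TSO (6): (0,0,0) (0,0,2) (0,2,0) (0,2,2) (2,2,0) (2,2,2)
TSO∖claimed = {(2,2,2)}

missing: P0.R0=2 P0.R1=2 P1.R0=2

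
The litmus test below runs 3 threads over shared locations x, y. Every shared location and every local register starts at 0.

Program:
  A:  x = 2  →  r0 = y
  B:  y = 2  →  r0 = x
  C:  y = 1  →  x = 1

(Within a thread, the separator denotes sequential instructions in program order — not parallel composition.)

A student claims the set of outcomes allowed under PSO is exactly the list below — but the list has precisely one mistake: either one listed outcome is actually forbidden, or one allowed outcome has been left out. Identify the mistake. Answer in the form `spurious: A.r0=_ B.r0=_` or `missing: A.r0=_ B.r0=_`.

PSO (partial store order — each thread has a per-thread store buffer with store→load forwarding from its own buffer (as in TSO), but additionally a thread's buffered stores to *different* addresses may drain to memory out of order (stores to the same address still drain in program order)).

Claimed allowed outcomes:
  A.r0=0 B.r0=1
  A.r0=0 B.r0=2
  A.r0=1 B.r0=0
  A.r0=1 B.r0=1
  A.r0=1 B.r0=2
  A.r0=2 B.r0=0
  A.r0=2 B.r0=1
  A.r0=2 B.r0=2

outcome vector order: (A.r0,B.r0)
PSO: 9 outcomes — {(0,0); (0,1); (0,2); (1,0); (1,1); (1,2); (2,0); (2,1); (2,2)}
PSO∖claimed = {(0,0)}

missing: A.r0=0 B.r0=0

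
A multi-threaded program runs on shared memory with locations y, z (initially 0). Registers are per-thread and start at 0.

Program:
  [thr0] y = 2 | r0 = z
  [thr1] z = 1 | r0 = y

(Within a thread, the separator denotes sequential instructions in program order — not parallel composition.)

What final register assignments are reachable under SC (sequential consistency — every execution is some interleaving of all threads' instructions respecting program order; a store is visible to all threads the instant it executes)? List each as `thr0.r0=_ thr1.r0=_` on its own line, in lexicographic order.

outcome vector order: (thr0.r0,thr1.r0)
|SC outcomes| = 3

thr0.r0=0 thr1.r0=2
thr0.r0=1 thr1.r0=0
thr0.r0=1 thr1.r0=2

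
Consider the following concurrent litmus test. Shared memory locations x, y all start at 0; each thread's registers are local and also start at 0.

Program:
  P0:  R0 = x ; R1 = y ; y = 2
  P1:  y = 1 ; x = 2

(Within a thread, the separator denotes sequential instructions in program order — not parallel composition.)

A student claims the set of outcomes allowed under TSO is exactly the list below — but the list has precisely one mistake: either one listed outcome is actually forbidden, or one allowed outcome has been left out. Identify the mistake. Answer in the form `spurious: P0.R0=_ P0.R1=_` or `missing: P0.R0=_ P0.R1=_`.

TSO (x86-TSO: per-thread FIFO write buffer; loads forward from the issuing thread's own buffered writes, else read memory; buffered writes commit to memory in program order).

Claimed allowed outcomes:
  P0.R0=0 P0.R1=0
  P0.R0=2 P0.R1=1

outcome vector order: (P0.R0,P0.R1)
TSO: 3 outcomes — {(0,0) (0,1) (2,1)}
TSO∖claimed = {(0,1)}

missing: P0.R0=0 P0.R1=1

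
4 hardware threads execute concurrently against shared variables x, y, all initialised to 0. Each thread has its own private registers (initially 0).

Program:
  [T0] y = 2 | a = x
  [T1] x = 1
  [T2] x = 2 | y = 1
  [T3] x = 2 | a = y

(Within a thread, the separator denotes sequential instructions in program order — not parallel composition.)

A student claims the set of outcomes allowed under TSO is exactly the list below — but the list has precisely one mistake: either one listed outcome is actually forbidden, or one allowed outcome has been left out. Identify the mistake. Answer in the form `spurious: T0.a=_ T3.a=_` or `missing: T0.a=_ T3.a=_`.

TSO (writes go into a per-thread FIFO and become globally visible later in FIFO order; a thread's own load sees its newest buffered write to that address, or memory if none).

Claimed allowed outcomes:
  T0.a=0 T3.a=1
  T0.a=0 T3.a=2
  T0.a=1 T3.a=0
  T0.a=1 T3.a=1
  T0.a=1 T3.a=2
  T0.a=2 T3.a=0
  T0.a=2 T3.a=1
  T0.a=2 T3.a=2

outcome vector order: (T0.a,T3.a)
[TSO] allowed = {0/0; 0/1; 0/2; 1/0; 1/1; 1/2; 2/0; 2/1; 2/2}
TSO∖claimed = {0/0}

missing: T0.a=0 T3.a=0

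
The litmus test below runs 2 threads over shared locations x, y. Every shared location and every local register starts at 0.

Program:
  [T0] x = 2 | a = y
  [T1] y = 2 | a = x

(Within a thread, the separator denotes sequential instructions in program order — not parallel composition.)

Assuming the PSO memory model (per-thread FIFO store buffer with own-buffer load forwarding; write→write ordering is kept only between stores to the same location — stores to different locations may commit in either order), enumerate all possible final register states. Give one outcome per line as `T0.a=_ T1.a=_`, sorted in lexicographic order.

T0.a=0 T1.a=0
T0.a=0 T1.a=2
T0.a=2 T1.a=0
T0.a=2 T1.a=2

outcome vector order: (T0.a,T1.a)
|PSO outcomes| = 4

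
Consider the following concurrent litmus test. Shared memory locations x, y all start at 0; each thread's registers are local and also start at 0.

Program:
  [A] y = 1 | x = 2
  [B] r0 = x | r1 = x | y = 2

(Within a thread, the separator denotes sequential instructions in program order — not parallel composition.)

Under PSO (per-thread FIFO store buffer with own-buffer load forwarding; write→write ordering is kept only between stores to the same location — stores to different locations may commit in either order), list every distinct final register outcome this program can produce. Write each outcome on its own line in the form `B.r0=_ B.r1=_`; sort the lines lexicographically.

outcome vector order: (B.r0,B.r1)
|PSO outcomes| = 3

B.r0=0 B.r1=0
B.r0=0 B.r1=2
B.r0=2 B.r1=2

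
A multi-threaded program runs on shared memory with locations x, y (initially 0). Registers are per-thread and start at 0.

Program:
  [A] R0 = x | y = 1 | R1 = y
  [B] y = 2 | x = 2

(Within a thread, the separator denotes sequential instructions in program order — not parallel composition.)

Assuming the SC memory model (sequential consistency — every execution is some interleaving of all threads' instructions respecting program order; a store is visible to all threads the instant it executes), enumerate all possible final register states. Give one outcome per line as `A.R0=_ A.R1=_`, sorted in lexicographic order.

A.R0=0 A.R1=1
A.R0=0 A.R1=2
A.R0=2 A.R1=1

outcome vector order: (A.R0,A.R1)
|SC outcomes| = 3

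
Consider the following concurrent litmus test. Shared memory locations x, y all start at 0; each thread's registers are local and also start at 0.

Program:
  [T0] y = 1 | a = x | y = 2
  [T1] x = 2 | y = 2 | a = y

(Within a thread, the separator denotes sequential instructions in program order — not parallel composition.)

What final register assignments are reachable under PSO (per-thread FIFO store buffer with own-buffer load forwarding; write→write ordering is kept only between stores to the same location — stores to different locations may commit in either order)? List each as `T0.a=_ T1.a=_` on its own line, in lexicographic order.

outcome vector order: (T0.a,T1.a)
|PSO outcomes| = 4

T0.a=0 T1.a=1
T0.a=0 T1.a=2
T0.a=2 T1.a=1
T0.a=2 T1.a=2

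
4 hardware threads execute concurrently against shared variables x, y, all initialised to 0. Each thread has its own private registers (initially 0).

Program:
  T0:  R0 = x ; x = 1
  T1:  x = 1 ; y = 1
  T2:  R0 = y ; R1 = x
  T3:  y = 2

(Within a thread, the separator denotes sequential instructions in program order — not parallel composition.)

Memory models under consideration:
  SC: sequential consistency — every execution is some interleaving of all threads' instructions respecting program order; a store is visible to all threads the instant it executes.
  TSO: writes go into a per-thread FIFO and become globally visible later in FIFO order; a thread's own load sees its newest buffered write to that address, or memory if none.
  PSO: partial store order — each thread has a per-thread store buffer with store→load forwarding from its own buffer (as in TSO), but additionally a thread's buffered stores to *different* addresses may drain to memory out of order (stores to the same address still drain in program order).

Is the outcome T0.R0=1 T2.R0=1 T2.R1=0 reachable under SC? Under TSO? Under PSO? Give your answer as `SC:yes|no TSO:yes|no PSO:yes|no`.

outcome vector order: (T0.R0,T2.R0,T2.R1)
under SC → <0 0 0>; <0 0 1>; <0 1 1>; <0 2 0>; <0 2 1>; <1 0 0>; <1 0 1>; <1 1 1>; <1 2 0>; <1 2 1>
under TSO → <0 0 0>; <0 0 1>; <0 1 1>; <0 2 0>; <0 2 1>; <1 0 0>; <1 0 1>; <1 1 1>; <1 2 0>; <1 2 1>
under PSO → <0 0 0>; <0 0 1>; <0 1 0>; <0 1 1>; <0 2 0>; <0 2 1>; <1 0 0>; <1 0 1>; <1 1 0>; <1 1 1>; <1 2 0>; <1 2 1>
target <1 1 0> ∈ {PSO}

SC:no TSO:no PSO:yes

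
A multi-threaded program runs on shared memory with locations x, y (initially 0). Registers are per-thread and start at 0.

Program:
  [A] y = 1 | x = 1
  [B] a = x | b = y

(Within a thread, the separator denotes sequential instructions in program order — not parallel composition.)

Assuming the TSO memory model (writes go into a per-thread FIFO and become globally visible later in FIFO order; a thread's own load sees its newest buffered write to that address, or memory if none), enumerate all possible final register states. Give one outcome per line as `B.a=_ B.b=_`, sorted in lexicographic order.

outcome vector order: (B.a,B.b)
|TSO outcomes| = 3

B.a=0 B.b=0
B.a=0 B.b=1
B.a=1 B.b=1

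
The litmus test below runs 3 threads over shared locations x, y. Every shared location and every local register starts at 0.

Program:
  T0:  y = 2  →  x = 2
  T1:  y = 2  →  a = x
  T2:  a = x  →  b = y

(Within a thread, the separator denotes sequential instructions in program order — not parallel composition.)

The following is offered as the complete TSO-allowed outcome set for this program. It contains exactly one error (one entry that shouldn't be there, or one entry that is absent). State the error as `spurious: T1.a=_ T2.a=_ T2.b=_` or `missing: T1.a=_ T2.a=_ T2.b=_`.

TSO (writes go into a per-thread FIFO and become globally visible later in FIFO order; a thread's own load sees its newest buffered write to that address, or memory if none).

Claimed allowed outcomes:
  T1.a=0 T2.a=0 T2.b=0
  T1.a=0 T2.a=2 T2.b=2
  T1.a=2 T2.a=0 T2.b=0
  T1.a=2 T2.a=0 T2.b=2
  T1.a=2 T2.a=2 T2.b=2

missing: T1.a=0 T2.a=0 T2.b=2

outcome vector order: (T1.a,T2.a,T2.b)
[TSO] allowed = {(0,0,0) (0,0,2) (0,2,2) (2,0,0) (2,0,2) (2,2,2)}
TSO∖claimed = {(0,0,2)}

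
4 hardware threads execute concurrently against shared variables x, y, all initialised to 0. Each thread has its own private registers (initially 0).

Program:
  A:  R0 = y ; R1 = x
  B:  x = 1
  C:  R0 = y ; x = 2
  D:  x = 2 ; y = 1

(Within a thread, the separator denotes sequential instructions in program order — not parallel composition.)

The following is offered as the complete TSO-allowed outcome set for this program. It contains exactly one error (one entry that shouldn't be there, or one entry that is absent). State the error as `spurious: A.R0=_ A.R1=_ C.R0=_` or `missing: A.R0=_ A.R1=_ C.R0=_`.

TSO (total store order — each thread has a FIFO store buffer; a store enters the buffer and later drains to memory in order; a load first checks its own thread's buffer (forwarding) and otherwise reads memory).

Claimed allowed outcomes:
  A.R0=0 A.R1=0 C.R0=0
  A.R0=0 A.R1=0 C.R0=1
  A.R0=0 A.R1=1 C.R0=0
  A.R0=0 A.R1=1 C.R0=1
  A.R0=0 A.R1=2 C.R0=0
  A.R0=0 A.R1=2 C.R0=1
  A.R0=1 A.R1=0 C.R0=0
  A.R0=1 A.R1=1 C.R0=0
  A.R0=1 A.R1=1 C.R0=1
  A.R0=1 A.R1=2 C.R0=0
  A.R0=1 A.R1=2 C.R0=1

outcome vector order: (A.R0,A.R1,C.R0)
TSO: 10 outcomes — {0/0/0; 0/0/1; 0/1/0; 0/1/1; 0/2/0; 0/2/1; 1/1/0; 1/1/1; 1/2/0; 1/2/1}
claimed∖TSO = {1/0/0}

spurious: A.R0=1 A.R1=0 C.R0=0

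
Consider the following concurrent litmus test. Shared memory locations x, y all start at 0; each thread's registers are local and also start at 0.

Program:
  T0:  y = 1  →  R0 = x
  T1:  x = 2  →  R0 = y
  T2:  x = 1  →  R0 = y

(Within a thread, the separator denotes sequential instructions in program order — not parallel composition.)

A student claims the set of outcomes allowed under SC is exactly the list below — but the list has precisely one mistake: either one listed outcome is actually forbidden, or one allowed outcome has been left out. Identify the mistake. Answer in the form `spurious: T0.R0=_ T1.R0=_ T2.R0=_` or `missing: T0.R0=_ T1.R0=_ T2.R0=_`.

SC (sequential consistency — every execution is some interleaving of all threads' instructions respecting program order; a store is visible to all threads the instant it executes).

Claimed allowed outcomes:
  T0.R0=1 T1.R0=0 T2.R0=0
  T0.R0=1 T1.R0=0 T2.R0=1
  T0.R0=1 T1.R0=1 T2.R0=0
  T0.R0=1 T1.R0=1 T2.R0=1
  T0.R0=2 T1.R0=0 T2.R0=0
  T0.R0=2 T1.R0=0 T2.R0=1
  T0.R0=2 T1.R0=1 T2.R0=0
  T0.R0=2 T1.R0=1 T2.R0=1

outcome vector order: (T0.R0,T1.R0,T2.R0)
SC (9): (0,1,1); (1,0,0); (1,0,1); (1,1,0); (1,1,1); (2,0,0); (2,0,1); (2,1,0); (2,1,1)
SC∖claimed = {(0,1,1)}

missing: T0.R0=0 T1.R0=1 T2.R0=1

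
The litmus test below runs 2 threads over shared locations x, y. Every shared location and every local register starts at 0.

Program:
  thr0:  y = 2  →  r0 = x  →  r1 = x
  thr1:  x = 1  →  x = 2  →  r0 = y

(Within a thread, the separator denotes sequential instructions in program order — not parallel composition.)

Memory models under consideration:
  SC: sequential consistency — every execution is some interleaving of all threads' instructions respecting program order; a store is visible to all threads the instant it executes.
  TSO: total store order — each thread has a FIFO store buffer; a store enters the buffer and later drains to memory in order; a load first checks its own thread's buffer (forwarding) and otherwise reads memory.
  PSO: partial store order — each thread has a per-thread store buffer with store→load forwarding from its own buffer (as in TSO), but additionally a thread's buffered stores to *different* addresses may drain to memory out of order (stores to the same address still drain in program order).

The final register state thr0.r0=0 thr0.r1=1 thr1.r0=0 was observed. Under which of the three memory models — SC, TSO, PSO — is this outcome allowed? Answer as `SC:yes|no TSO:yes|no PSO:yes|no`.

outcome vector order: (thr0.r0,thr0.r1,thr1.r0)
under SC → (0,0,2), (0,1,2), (0,2,2), (1,1,2), (1,2,2), (2,2,0), (2,2,2)
under TSO → (0,0,0), (0,0,2), (0,1,0), (0,1,2), (0,2,0), (0,2,2), (1,1,0), (1,1,2), (1,2,0), (1,2,2), (2,2,0), (2,2,2)
under PSO → (0,0,0), (0,0,2), (0,1,0), (0,1,2), (0,2,0), (0,2,2), (1,1,0), (1,1,2), (1,2,0), (1,2,2), (2,2,0), (2,2,2)
target (0,1,0) ∈ {TSO,PSO}

SC:no TSO:yes PSO:yes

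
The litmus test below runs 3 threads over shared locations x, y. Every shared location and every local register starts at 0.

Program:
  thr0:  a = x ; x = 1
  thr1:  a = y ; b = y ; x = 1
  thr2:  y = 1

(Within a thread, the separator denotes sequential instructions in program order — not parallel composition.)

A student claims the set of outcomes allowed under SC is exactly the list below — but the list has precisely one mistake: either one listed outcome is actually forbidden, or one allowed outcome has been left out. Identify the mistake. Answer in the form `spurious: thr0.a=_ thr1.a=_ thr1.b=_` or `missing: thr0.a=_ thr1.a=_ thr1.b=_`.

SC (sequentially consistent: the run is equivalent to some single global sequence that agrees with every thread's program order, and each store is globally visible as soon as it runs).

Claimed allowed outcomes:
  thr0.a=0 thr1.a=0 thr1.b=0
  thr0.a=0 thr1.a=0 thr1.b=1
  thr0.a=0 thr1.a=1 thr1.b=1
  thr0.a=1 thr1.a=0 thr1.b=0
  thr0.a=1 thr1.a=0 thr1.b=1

outcome vector order: (thr0.a,thr1.a,thr1.b)
[SC] allowed = {000 001 011 100 101 111}
SC∖claimed = {111}

missing: thr0.a=1 thr1.a=1 thr1.b=1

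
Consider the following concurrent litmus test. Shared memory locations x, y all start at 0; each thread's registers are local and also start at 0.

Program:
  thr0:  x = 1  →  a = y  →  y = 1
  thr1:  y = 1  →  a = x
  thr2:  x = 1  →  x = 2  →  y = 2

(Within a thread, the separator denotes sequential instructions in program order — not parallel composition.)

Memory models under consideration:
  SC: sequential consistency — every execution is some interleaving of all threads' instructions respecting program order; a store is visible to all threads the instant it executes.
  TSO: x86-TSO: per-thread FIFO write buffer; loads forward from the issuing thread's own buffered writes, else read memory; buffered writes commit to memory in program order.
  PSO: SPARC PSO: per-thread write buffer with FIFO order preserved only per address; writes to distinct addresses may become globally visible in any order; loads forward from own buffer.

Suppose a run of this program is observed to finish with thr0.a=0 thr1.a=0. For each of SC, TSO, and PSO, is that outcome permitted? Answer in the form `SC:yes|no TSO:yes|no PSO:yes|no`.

SC:no TSO:yes PSO:yes

outcome vector order: (thr0.a,thr1.a)
SC: 8 outcomes — {<0 1> <0 2> <1 0> <1 1> <1 2> <2 0> <2 1> <2 2>}
TSO: 9 outcomes — {<0 0> <0 1> <0 2> <1 0> <1 1> <1 2> <2 0> <2 1> <2 2>}
PSO: 9 outcomes — {<0 0> <0 1> <0 2> <1 0> <1 1> <1 2> <2 0> <2 1> <2 2>}
target <0 0> ∈ {TSO,PSO}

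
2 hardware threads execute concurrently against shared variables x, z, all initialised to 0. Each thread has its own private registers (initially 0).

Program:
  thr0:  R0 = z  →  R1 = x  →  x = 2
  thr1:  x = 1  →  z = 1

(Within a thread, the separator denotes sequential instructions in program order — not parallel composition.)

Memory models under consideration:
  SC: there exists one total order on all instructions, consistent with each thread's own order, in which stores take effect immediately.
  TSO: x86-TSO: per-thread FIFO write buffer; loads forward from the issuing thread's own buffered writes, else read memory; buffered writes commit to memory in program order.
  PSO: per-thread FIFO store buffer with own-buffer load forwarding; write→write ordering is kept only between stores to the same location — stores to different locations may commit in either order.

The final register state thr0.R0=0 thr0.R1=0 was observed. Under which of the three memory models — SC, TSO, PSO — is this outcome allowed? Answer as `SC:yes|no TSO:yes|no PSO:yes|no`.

SC:yes TSO:yes PSO:yes

outcome vector order: (thr0.R0,thr0.R1)
SC: 3 outcomes — {(0,0) (0,1) (1,1)}
TSO: 3 outcomes — {(0,0) (0,1) (1,1)}
PSO: 4 outcomes — {(0,0) (0,1) (1,0) (1,1)}
target (0,0) ∈ {SC,TSO,PSO}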